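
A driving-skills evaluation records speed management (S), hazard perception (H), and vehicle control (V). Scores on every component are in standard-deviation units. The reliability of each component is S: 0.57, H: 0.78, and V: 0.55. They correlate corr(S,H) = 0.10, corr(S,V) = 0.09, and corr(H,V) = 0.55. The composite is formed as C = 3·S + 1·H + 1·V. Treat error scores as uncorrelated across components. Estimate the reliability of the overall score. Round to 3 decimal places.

0.657

Var(C) = 3² + 1 + 1 + 2·[3·0.10 + 3·0.09 + 0.55] = 11 + 2.24 = 13.24.
Because errors are independent across components, Cov(Tᵢ,Tⱼ) = Cov(Xᵢ,Xⱼ); the off-diagonal part of the true-score variance is the same as above.
True-score variance = [3²·0.57 + 0.78 + 0.55] + 2.24 = 6.46 + 2.24 = 8.7.
Reliability = 8.7 / 13.24 = 0.657.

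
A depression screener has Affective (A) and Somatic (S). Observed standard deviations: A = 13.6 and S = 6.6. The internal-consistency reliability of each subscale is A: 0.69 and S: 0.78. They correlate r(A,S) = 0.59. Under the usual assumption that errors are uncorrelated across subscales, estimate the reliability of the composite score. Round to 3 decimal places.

Var(A+S) = 13.6² + 6.6² + 2·[13.6·6.6·0.59] = 228.52 + 105.917 = 334.437.
Because errors are independent across components, Cov(Tᵢ,Tⱼ) = Cov(Xᵢ,Xⱼ); the off-diagonal part of the true-score variance is the same as above.
True-score variance = [13.6²·0.69 + 6.6²·0.78] + 105.917 = 161.599 + 105.917 = 267.516.
Reliability = 267.516 / 334.437 = 0.800.

0.800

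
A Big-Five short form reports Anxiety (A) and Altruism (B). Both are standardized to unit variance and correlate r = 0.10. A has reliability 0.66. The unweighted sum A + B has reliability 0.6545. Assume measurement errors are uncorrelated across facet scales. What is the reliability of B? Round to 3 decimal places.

Var(A+B) = 2 + 2·0.10 = 2.200.
True-score variance = ρ_A + ρ_B + 2·0.10, so 0.6545 = (0.66 + ρ_B + 0.20) / 2.200.
ρ_B = 0.6545·2.200 − 0.66 − 0.20 = 0.580.

0.580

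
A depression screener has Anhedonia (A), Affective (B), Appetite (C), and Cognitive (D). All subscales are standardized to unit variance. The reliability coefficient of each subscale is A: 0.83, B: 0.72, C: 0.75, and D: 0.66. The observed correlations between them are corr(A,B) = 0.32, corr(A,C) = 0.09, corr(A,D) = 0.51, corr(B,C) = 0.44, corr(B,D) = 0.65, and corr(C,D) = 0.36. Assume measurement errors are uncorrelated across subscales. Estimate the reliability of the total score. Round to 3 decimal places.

0.881

Var(A+B+C+D) = 4 + 2·[0.32 + 0.09 + 0.51 + 0.44 + 0.65 + 0.36] = 4 + 4.74 = 8.74.
With uncorrelated errors the cross-covariances are all true-score covariance, so they carry over unchanged; only the diagonal terms shrink to ρᵢσᵢ².
True-score variance = [0.83 + 0.72 + 0.75 + 0.66] + 4.74 = 2.96 + 4.74 = 7.7.
Reliability = 7.7 / 8.74 = 0.881.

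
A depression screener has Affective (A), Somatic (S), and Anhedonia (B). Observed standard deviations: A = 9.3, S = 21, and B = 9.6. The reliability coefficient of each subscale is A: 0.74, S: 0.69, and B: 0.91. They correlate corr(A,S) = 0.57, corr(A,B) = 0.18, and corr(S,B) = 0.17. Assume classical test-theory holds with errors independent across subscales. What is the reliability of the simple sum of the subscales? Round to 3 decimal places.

0.822

Var(A+S+B) = 9.3² + 21² + 9.6² + 2·[9.3·21·0.57 + 9.3·9.6·0.18 + 21·9.6·0.17] = 619.65 + 323.327 = 942.977.
Because errors are independent across components, Cov(Tᵢ,Tⱼ) = Cov(Xᵢ,Xⱼ); the off-diagonal part of the true-score variance is the same as above.
True-score variance = [9.3²·0.74 + 21²·0.69 + 9.6²·0.91] + 323.327 = 452.158 + 323.327 = 775.485.
Reliability = 775.485 / 942.977 = 0.822.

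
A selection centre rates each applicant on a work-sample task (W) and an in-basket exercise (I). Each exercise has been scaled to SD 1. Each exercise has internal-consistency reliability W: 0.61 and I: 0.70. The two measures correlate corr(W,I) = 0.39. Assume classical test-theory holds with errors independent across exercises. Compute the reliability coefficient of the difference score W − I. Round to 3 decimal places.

0.434

Var(W−I) = 1 + 1 − 2·0.39 = 2 − 0.78 = 1.22.
Because errors are independent across components, Cov(Tᵢ,Tⱼ) = Cov(Xᵢ,Xⱼ); the off-diagonal part of the true-score variance is the same as above.
True-score variance = [0.61 + 0.70] − 0.78 = 1.31 − 0.78 = 0.53.
Reliability = 0.53 / 1.22 = 0.434.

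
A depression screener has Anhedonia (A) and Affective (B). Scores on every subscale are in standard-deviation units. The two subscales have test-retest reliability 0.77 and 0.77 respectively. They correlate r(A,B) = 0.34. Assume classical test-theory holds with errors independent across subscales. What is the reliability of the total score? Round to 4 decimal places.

Var(A+B) = 2 + 2·[0.34] = 2 + 0.68 = 2.68.
Because errors are independent across components, Cov(Tᵢ,Tⱼ) = Cov(Xᵢ,Xⱼ); the off-diagonal part of the true-score variance is the same as above.
True-score variance = [0.77 + 0.77] + 0.68 = 1.54 + 0.68 = 2.22.
Reliability = 2.22 / 2.68 = 0.8284.

0.8284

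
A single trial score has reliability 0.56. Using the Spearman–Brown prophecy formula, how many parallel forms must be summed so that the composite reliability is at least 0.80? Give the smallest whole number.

4

k ≥ ρ*(1−ρ₁)/(ρ₁(1−ρ*)) = 0.80·0.44 / (0.56·0.20) = 3.143.
Smallest integer k = 4.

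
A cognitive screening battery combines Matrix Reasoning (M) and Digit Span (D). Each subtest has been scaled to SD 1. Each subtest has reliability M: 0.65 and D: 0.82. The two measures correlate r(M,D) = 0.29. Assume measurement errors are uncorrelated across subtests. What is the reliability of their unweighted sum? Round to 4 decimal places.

Var(M+D) = 2 + 2·[0.29] = 2 + 0.58 = 2.58.
Under uncorrelated errors the observed covariances equal the true-score covariances, so only the own-variance terms attenuate.
True-score variance = [0.65 + 0.82] + 0.58 = 1.47 + 0.58 = 2.05.
Reliability = 2.05 / 2.58 = 0.7946.

0.7946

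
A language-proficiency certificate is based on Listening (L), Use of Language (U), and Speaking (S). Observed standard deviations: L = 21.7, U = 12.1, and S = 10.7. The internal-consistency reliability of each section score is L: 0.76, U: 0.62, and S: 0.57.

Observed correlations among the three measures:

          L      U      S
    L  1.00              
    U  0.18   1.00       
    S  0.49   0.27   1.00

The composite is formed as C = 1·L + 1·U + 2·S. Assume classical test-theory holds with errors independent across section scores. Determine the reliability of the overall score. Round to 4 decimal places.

Var(C) = 21.7² + 12.1² + 2²·10.7² + 2·[21.7·12.1·0.18 + 2·21.7·10.7·0.49 + 2·12.1·10.7·0.27] = 1075.26 + 689.445 = 1764.71.
Because errors are independent across components, Cov(Tᵢ,Tⱼ) = Cov(Xᵢ,Xⱼ); the off-diagonal part of the true-score variance is the same as above.
True-score variance = [21.7²·0.76 + 12.1²·0.62 + 2²·10.7²·0.57] + 689.445 = 709.688 + 689.445 = 1399.13.
Reliability = 1399.13 / 1764.71 = 0.7928.

0.7928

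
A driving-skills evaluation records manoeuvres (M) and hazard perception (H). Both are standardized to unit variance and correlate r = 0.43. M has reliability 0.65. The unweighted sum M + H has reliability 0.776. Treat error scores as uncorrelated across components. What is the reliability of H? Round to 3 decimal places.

0.709

Var(M+H) = 2 + 2·0.43 = 2.860.
True-score variance = ρ_M + ρ_H + 2·0.43, so 0.776 = (0.65 + ρ_H + 0.86) / 2.860.
ρ_H = 0.776·2.860 − 0.65 − 0.86 = 0.709.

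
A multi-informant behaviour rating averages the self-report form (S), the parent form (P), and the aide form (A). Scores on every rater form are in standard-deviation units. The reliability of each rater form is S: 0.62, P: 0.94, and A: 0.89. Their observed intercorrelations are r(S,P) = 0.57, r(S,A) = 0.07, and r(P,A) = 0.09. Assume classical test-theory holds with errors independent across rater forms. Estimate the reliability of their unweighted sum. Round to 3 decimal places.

Var(S+P+A) = 3 + 2·[0.57 + 0.07 + 0.09] = 3 + 1.46 = 4.46.
Under uncorrelated errors the observed covariances equal the true-score covariances, so only the own-variance terms attenuate.
True-score variance = [0.62 + 0.94 + 0.89] + 1.46 = 2.45 + 1.46 = 3.91.
Reliability = 3.91 / 4.46 = 0.877.

0.877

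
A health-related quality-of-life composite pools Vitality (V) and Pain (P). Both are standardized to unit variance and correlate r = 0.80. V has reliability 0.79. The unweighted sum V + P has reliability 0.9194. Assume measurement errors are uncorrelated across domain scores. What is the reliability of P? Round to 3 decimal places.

Var(V+P) = 2 + 2·0.80 = 3.600.
True-score variance = ρ_V + ρ_P + 2·0.80, so 0.9194 = (0.79 + ρ_P + 1.60) / 3.600.
ρ_P = 0.9194·3.600 − 0.79 − 1.60 = 0.920.

0.920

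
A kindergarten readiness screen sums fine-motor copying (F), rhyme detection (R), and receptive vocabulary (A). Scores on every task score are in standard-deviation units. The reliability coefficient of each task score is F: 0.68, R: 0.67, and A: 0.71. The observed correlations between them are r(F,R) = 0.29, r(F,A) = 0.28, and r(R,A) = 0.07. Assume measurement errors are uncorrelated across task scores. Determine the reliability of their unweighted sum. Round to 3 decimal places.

0.780

Var(F+R+A) = 3 + 2·[0.29 + 0.28 + 0.07] = 3 + 1.28 = 4.28.
Under uncorrelated errors the observed covariances equal the true-score covariances, so only the own-variance terms attenuate.
True-score variance = [0.68 + 0.67 + 0.71] + 1.28 = 2.06 + 1.28 = 3.34.
Reliability = 3.34 / 4.28 = 0.780.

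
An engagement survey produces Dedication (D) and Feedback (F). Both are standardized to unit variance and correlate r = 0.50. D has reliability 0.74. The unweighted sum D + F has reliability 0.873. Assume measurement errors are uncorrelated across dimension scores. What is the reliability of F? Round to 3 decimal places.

0.879

Var(D+F) = 2 + 2·0.50 = 3.000.
True-score variance = ρ_D + ρ_F + 2·0.50, so 0.873 = (0.74 + ρ_F + 1.00) / 3.000.
ρ_F = 0.873·3.000 − 0.74 − 1.00 = 0.879.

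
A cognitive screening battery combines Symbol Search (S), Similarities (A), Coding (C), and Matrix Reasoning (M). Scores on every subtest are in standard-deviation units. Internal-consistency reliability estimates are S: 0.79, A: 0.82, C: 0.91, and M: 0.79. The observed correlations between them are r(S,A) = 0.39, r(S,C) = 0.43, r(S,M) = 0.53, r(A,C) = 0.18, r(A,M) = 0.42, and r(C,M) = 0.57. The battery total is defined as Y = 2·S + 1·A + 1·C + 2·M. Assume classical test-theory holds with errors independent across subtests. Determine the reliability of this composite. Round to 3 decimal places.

Var(Y) = 2² + 1 + 1 + 2² + 2·[2·0.39 + 2·0.43 + 4·0.53 + 0.18 + 2·0.42 + 2·0.57] = 10 + 11.84 = 21.84.
Because errors are independent across components, Cov(Tᵢ,Tⱼ) = Cov(Xᵢ,Xⱼ); the off-diagonal part of the true-score variance is the same as above.
True-score variance = [2²·0.79 + 0.82 + 0.91 + 2²·0.79] + 11.84 = 8.05 + 11.84 = 19.89.
Reliability = 19.89 / 21.84 = 0.911.

0.911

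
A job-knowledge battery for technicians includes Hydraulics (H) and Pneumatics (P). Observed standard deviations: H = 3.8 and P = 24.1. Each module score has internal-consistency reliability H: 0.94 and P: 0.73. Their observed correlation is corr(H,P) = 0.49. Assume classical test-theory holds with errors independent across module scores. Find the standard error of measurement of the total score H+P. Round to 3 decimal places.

12.557

Var(total) = 595.25 + 89.7484 = 684.998.
True-score variance = 437.565 + 89.7484 = 527.313, so reliability = 0.7698.
Error variance = 684.998 − 527.313 = 157.685; SEM = √157.685 = 12.557.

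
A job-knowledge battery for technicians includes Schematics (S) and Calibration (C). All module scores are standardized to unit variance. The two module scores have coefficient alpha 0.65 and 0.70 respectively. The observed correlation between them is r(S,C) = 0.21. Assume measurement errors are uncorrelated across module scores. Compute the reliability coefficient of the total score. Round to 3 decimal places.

0.731

Var(S+C) = 2 + 2·[0.21] = 2 + 0.42 = 2.42.
With uncorrelated errors the cross-covariances are all true-score covariance, so they carry over unchanged; only the diagonal terms shrink to ρᵢσᵢ².
True-score variance = [0.65 + 0.70] + 0.42 = 1.35 + 0.42 = 1.77.
Reliability = 1.77 / 2.42 = 0.731.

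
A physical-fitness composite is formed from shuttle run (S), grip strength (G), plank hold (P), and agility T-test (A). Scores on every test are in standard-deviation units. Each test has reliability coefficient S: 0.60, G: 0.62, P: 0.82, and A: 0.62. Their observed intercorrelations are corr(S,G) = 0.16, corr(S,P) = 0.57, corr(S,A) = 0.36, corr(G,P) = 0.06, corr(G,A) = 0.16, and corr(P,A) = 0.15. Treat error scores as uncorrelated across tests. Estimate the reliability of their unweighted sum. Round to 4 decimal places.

Var(S+G+P+A) = 4 + 2·[0.16 + 0.57 + 0.36 + 0.06 + 0.16 + 0.15] = 4 + 2.92 = 6.92.
With uncorrelated errors the cross-covariances are all true-score covariance, so they carry over unchanged; only the diagonal terms shrink to ρᵢσᵢ².
True-score variance = [0.60 + 0.62 + 0.82 + 0.62] + 2.92 = 2.66 + 2.92 = 5.58.
Reliability = 5.58 / 6.92 = 0.8064.

0.8064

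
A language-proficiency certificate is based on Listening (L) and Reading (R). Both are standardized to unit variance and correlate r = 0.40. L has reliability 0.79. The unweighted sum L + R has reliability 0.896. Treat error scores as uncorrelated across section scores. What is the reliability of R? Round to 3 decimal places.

Var(L+R) = 2 + 2·0.40 = 2.800.
True-score variance = ρ_L + ρ_R + 2·0.40, so 0.896 = (0.79 + ρ_R + 0.80) / 2.800.
ρ_R = 0.896·2.800 − 0.79 − 0.80 = 0.919.

0.919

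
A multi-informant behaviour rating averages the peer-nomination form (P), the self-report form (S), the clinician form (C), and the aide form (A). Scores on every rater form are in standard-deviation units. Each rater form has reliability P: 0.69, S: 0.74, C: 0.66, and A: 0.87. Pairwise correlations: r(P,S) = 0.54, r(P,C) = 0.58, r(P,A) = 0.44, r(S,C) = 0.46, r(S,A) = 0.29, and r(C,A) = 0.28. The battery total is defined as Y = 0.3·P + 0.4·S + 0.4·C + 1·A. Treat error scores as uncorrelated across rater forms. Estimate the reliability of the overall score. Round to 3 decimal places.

Var(Y) = 0.3² + 0.4² + 0.4² + 1 + 2·[0.12·0.54 + 0.12·0.58 + 0.3·0.44 + 0.16·0.46 + 0.4·0.29 + 0.4·0.28] = 1.41 + 1.136 = 2.546.
Under uncorrelated errors the observed covariances equal the true-score covariances, so only the own-variance terms attenuate.
True-score variance = [0.3²·0.69 + 0.4²·0.74 + 0.4²·0.66 + 0.87] + 1.136 = 1.1561 + 1.136 = 2.2921.
Reliability = 2.2921 / 2.546 = 0.900.

0.900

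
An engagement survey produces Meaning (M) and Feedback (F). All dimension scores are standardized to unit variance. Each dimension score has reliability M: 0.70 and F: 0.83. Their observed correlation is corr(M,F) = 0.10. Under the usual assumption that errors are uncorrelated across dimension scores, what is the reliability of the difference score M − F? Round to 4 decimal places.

Var(M−F) = 1 + 1 − 2·0.10 = 2 − 0.2 = 1.8.
Because errors are independent across components, Cov(Tᵢ,Tⱼ) = Cov(Xᵢ,Xⱼ); the off-diagonal part of the true-score variance is the same as above.
True-score variance = [0.70 + 0.83] − 0.2 = 1.53 − 0.2 = 1.33.
Reliability = 1.33 / 1.8 = 0.7389.

0.7389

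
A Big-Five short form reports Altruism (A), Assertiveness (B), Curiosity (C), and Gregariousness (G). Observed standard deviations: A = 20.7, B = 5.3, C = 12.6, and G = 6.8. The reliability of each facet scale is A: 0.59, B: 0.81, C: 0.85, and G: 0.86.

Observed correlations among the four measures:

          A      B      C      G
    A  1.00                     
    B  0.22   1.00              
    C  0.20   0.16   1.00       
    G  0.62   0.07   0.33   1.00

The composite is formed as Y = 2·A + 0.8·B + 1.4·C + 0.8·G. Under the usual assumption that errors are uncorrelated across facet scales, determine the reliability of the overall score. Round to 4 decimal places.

0.7308

Var(Y) = 2²·20.7² + 0.8²·5.3² + 1.4²·12.6² + 0.8²·6.8² + 2·[1.6·20.7·5.3·0.22 + 2.8·20.7·12.6·0.20 + 1.6·20.7·6.8·0.62 + 1.12·5.3·12.6·0.16 + 0.64·5.3·6.8·0.07 + 1.12·12.6·6.8·0.33] = 2072.7 + 739.12 = 2811.82.
Under uncorrelated errors the observed covariances equal the true-score covariances, so only the own-variance terms attenuate.
True-score variance = [2²·20.7²·0.59 + 0.8²·5.3²·0.81 + 1.4²·12.6²·0.85 + 0.8²·6.8²·0.86] + 739.12 = 1315.74 + 739.12 = 2054.86.
Reliability = 2054.86 / 2811.82 = 0.7308.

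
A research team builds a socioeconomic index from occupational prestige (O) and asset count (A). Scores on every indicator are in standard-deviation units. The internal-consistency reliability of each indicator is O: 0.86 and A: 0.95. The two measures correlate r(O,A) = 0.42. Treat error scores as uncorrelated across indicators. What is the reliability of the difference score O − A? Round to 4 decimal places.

Var(O−A) = 1 + 1 − 2·0.42 = 2 − 0.84 = 1.16.
With uncorrelated errors the cross-covariances are all true-score covariance, so they carry over unchanged; only the diagonal terms shrink to ρᵢσᵢ².
True-score variance = [0.86 + 0.95] − 0.84 = 1.81 − 0.84 = 0.97.
Reliability = 0.97 / 1.16 = 0.8362.

0.8362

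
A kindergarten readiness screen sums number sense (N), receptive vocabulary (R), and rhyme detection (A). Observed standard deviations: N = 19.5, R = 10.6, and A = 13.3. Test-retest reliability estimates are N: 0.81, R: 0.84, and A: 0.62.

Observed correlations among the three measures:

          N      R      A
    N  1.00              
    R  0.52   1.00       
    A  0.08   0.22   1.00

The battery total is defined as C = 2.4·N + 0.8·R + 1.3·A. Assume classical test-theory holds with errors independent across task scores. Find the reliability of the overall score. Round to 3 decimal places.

Var(C) = 2.4²·19.5² + 0.8²·10.6² + 1.3²·13.3² + 2·[1.92·19.5·10.6·0.52 + 3.12·19.5·13.3·0.08 + 1.04·10.6·13.3·0.22] = 2561.09 + 606.719 = 3167.81.
With uncorrelated errors the cross-covariances are all true-score covariance, so they carry over unchanged; only the diagonal terms shrink to ρᵢσᵢ².
True-score variance = [2.4²·19.5²·0.81 + 0.8²·10.6²·0.84 + 1.3²·13.3²·0.62] + 606.719 = 2019.84 + 606.719 = 2626.56.
Reliability = 2626.56 / 3167.81 = 0.829.

0.829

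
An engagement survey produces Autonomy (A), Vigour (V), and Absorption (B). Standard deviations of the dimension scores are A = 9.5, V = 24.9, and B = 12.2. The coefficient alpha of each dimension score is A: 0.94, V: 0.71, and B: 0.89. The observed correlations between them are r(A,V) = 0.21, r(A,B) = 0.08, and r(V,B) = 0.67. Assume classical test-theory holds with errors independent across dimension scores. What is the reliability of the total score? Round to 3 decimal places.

Var(A+V+B) = 9.5² + 24.9² + 12.2² + 2·[9.5·24.9·0.21 + 9.5·12.2·0.08 + 24.9·12.2·0.67] = 859.1 + 524.96 = 1384.06.
Under uncorrelated errors the observed covariances equal the true-score covariances, so only the own-variance terms attenuate.
True-score variance = [9.5²·0.94 + 24.9²·0.71 + 12.2²·0.89] + 524.96 = 657.51 + 524.96 = 1182.47.
Reliability = 1182.47 / 1384.06 = 0.854.

0.854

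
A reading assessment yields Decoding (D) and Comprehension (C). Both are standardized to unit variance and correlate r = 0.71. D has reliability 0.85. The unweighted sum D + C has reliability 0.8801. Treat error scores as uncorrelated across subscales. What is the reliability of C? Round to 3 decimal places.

Var(D+C) = 2 + 2·0.71 = 3.420.
True-score variance = ρ_D + ρ_C + 2·0.71, so 0.8801 = (0.85 + ρ_C + 1.42) / 3.420.
ρ_C = 0.8801·3.420 − 0.85 − 1.42 = 0.740.

0.740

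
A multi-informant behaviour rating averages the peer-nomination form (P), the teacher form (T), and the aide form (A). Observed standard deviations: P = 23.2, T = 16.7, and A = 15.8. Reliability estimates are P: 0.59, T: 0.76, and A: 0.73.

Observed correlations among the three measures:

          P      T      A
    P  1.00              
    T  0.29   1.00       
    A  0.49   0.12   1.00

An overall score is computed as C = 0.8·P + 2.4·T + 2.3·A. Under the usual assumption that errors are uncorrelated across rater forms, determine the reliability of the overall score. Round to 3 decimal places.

0.813

Var(C) = 0.8²·23.2² + 2.4²·16.7² + 2.3²·15.8² + 2·[1.92·23.2·16.7·0.29 + 1.84·23.2·15.8·0.49 + 5.52·16.7·15.8·0.12] = 3271.48 + 1442 = 4713.47.
Because errors are independent across components, Cov(Tᵢ,Tⱼ) = Cov(Xᵢ,Xⱼ); the off-diagonal part of the true-score variance is the same as above.
True-score variance = [0.8²·23.2²·0.59 + 2.4²·16.7²·0.76 + 2.3²·15.8²·0.73] + 1442 = 2388.14 + 1442 = 3830.14.
Reliability = 3830.14 / 4713.47 = 0.813.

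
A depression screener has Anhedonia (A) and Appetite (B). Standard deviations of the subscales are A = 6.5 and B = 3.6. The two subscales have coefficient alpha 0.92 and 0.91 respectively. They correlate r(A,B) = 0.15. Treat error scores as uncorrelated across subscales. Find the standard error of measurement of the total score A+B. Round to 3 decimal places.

2.132

Var(total) = 55.21 + 7.02 = 62.23.
True-score variance = 50.6636 + 7.02 = 57.6836, so reliability = 0.9269.
Error variance = 62.23 − 57.6836 = 4.5464; SEM = √4.5464 = 2.132.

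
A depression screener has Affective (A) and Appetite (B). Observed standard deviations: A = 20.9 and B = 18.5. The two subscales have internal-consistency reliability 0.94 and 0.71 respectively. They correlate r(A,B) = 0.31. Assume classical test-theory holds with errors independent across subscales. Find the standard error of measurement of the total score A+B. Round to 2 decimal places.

Var(total) = 779.06 + 239.723 = 1018.78.
True-score variance = 653.599 + 239.723 = 893.322, so reliability = 0.8769.
Error variance = 1018.78 − 893.322 = 125.461; SEM = √125.461 = 11.20.

11.20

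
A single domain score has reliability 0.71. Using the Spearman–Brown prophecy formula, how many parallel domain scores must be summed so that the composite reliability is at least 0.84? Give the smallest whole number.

k ≥ ρ*(1−ρ₁)/(ρ₁(1−ρ*)) = 0.84·0.29 / (0.71·0.16) = 2.144.
Smallest integer k = 3.

3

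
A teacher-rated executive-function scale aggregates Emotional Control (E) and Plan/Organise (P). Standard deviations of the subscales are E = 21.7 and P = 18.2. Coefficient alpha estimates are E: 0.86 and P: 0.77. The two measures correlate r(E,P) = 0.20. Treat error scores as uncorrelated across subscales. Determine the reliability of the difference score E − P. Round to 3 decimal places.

Var(E−P) = 21.7² + 18.2² − 2·21.7·18.2·0.20 = 802.13 − 157.976 = 644.154.
Under uncorrelated errors the observed covariances equal the true-score covariances, so only the own-variance terms attenuate.
True-score variance = [21.7²·0.86 + 18.2²·0.77] − 157.976 = 660.02 − 157.976 = 502.044.
Reliability = 502.044 / 644.154 = 0.779.

0.779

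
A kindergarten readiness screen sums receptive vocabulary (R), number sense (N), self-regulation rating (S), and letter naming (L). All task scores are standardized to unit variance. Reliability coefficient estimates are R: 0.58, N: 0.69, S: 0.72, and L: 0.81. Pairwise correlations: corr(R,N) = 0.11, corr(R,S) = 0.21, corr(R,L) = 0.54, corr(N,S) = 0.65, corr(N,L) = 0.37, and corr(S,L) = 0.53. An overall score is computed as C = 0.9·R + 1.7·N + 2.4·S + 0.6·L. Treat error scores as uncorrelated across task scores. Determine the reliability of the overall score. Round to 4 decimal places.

Var(C) = 0.9² + 1.7² + 2.4² + 0.6² + 2·[1.53·0.11 + 2.16·0.21 + 0.54·0.54 + 4.08·0.65 + 1.02·0.37 + 1.44·0.53] = 9.82 + 9.4122 = 19.2322.
Under uncorrelated errors the observed covariances equal the true-score covariances, so only the own-variance terms attenuate.
True-score variance = [0.9²·0.58 + 1.7²·0.69 + 2.4²·0.72 + 0.6²·0.81] + 9.4122 = 6.9027 + 9.4122 = 16.3149.
Reliability = 16.3149 / 19.2322 = 0.8483.

0.8483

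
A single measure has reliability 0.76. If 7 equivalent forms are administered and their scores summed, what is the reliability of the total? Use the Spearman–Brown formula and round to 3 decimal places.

ρ_k = kρ / (1 + (k−1)ρ) = 7·0.76 / (1 + 6·0.76) = 5.320 / 5.560 = 0.957.

0.957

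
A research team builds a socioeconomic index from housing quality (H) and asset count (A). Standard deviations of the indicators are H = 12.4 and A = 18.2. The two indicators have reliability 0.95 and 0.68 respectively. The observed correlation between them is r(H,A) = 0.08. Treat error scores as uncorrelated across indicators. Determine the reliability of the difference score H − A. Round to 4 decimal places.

0.7467

Var(H−A) = 12.4² + 18.2² − 2·12.4·18.2·0.08 = 485 − 36.1088 = 448.891.
With uncorrelated errors the cross-covariances are all true-score covariance, so they carry over unchanged; only the diagonal terms shrink to ρᵢσᵢ².
True-score variance = [12.4²·0.95 + 18.2²·0.68] − 36.1088 = 371.315 − 36.1088 = 335.206.
Reliability = 335.206 / 448.891 = 0.7467.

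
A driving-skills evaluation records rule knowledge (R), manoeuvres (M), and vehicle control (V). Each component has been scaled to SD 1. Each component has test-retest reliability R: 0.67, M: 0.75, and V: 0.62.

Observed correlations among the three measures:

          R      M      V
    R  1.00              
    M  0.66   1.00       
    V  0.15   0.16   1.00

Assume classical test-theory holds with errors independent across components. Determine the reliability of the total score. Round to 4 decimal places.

0.8057

Var(R+M+V) = 3 + 2·[0.66 + 0.15 + 0.16] = 3 + 1.94 = 4.94.
Because errors are independent across components, Cov(Tᵢ,Tⱼ) = Cov(Xᵢ,Xⱼ); the off-diagonal part of the true-score variance is the same as above.
True-score variance = [0.67 + 0.75 + 0.62] + 1.94 = 2.04 + 1.94 = 3.98.
Reliability = 3.98 / 4.94 = 0.8057.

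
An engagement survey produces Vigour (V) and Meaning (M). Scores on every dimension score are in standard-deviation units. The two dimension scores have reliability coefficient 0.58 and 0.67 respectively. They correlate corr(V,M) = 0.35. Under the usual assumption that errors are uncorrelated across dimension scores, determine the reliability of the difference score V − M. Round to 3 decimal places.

0.423

Var(V−M) = 1 + 1 − 2·0.35 = 2 − 0.7 = 1.3.
Under uncorrelated errors the observed covariances equal the true-score covariances, so only the own-variance terms attenuate.
True-score variance = [0.58 + 0.67] − 0.7 = 1.25 − 0.7 = 0.55.
Reliability = 0.55 / 1.3 = 0.423.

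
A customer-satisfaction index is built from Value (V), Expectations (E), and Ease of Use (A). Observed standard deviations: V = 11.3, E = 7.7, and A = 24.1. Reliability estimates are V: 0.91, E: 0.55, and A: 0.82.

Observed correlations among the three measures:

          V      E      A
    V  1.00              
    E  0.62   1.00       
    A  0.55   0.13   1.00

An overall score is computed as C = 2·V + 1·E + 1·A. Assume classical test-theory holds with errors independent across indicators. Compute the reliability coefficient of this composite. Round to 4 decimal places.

Var(C) = 2²·11.3² + 7.7² + 24.1² + 2·[2·11.3·7.7·0.62 + 2·11.3·24.1·0.55 + 7.7·24.1·0.13] = 1150.86 + 863.159 = 2014.02.
Under uncorrelated errors the observed covariances equal the true-score covariances, so only the own-variance terms attenuate.
True-score variance = [2²·11.3²·0.91 + 7.7²·0.55 + 24.1²·0.82] + 863.159 = 973.665 + 863.159 = 1836.82.
Reliability = 1836.82 / 2014.02 = 0.9120.

0.9120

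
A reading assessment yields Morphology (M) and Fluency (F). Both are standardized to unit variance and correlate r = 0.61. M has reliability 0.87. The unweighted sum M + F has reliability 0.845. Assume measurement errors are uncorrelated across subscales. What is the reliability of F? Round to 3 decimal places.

Var(M+F) = 2 + 2·0.61 = 3.220.
True-score variance = ρ_M + ρ_F + 2·0.61, so 0.845 = (0.87 + ρ_F + 1.22) / 3.220.
ρ_F = 0.845·3.220 − 0.87 − 1.22 = 0.631.

0.631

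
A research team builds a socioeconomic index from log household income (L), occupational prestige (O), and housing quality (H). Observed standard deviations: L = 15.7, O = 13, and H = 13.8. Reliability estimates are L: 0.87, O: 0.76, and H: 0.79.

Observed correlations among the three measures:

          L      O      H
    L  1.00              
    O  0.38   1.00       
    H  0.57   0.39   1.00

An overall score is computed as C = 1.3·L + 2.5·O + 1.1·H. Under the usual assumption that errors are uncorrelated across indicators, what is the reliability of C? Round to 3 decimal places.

0.879

Var(C) = 1.3²·15.7² + 2.5²·13² + 1.1²·13.8² + 2·[3.25·15.7·13·0.38 + 1.43·15.7·13.8·0.57 + 2.75·13·13.8·0.39] = 1703.25 + 1242.14 = 2945.39.
Under uncorrelated errors the observed covariances equal the true-score covariances, so only the own-variance terms attenuate.
True-score variance = [1.3²·15.7²·0.87 + 2.5²·13²·0.76 + 1.1²·13.8²·0.79] + 1242.14 = 1347.21 + 1242.14 = 2589.34.
Reliability = 2589.34 / 2945.39 = 0.879.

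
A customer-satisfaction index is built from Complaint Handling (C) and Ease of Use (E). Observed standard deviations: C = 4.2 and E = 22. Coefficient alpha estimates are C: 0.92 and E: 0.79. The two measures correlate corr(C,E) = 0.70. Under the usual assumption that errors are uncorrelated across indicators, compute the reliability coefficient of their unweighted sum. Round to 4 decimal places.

0.8367

Var(C+E) = 4.2² + 22² + 2·[4.2·22·0.70] = 501.64 + 129.36 = 631.
Because errors are independent across components, Cov(Tᵢ,Tⱼ) = Cov(Xᵢ,Xⱼ); the off-diagonal part of the true-score variance is the same as above.
True-score variance = [4.2²·0.92 + 22²·0.79] + 129.36 = 398.589 + 129.36 = 527.949.
Reliability = 527.949 / 631 = 0.8367.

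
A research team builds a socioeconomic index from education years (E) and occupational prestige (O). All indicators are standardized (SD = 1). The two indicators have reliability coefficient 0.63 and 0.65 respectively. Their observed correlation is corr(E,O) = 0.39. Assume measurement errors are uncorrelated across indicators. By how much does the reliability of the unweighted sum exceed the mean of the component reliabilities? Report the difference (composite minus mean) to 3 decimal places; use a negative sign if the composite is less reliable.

0.101

Var(sum) = 2 + 0.78 = 2.78; true-score variance = 1.28 + 0.78 = 2.06; composite reliability = 0.7410.
Mean component reliability = 0.6400.
Difference = 0.7410 − 0.6400 = 0.101.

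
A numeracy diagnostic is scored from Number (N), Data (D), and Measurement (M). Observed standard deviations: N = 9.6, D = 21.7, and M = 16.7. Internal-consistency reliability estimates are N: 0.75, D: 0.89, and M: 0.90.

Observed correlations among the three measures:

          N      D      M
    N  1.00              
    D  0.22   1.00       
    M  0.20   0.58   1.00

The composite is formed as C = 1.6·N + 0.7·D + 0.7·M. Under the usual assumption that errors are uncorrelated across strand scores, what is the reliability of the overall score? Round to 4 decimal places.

0.9004

Var(C) = 1.6²·9.6² + 0.7²·21.7² + 0.7²·16.7² + 2·[1.12·9.6·21.7·0.22 + 1.12·9.6·16.7·0.20 + 0.49·21.7·16.7·0.58] = 603.322 + 380.466 = 983.788.
With uncorrelated errors the cross-covariances are all true-score covariance, so they carry over unchanged; only the diagonal terms shrink to ρᵢσᵢ².
True-score variance = [1.6²·9.6²·0.75 + 0.7²·21.7²·0.89 + 0.7²·16.7²·0.90] + 380.466 = 505.293 + 380.466 = 885.759.
Reliability = 885.759 / 983.788 = 0.9004.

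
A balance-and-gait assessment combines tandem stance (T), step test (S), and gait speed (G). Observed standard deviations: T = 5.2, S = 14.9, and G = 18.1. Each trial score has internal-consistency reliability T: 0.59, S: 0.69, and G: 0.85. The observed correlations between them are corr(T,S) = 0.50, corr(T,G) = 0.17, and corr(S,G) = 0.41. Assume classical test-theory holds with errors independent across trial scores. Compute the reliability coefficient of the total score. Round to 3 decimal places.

0.858

Var(T+S+G) = 5.2² + 14.9² + 18.1² + 2·[5.2·14.9·0.50 + 5.2·18.1·0.17 + 14.9·18.1·0.41] = 576.66 + 330.627 = 907.287.
Because errors are independent across components, Cov(Tᵢ,Tⱼ) = Cov(Xᵢ,Xⱼ); the off-diagonal part of the true-score variance is the same as above.
True-score variance = [5.2²·0.59 + 14.9²·0.69 + 18.1²·0.85] + 330.627 = 447.609 + 330.627 = 778.236.
Reliability = 778.236 / 907.287 = 0.858.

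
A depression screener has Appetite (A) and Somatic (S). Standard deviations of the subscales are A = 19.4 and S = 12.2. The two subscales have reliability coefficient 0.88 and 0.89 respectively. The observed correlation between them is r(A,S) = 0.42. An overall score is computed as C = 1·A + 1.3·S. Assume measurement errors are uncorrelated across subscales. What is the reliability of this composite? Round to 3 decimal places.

Var(C) = 19.4² + 1.3²·12.2² + 2·[1.3·19.4·12.2·0.42] = 627.9 + 258.455 = 886.354.
Because errors are independent across components, Cov(Tᵢ,Tⱼ) = Cov(Xᵢ,Xⱼ); the off-diagonal part of the true-score variance is the same as above.
True-score variance = [19.4²·0.88 + 1.3²·12.2²·0.89] + 258.455 = 555.067 + 258.455 = 813.522.
Reliability = 813.522 / 886.354 = 0.918.

0.918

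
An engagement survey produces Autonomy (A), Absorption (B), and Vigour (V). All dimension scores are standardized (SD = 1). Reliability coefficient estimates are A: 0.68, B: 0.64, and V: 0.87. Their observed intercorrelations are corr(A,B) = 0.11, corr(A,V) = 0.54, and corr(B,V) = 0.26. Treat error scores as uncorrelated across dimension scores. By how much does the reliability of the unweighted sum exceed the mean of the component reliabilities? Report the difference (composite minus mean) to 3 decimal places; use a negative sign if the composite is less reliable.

0.102

Var(sum) = 3 + 1.82 = 4.82; true-score variance = 2.19 + 1.82 = 4.01; composite reliability = 0.8320.
Mean component reliability = 0.7300.
Difference = 0.8320 − 0.7300 = 0.102.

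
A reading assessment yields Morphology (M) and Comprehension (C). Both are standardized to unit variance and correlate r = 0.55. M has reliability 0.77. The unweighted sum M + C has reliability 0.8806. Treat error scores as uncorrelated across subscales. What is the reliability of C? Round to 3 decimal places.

Var(M+C) = 2 + 2·0.55 = 3.100.
True-score variance = ρ_M + ρ_C + 2·0.55, so 0.8806 = (0.77 + ρ_C + 1.10) / 3.100.
ρ_C = 0.8806·3.100 − 0.77 − 1.10 = 0.860.

0.860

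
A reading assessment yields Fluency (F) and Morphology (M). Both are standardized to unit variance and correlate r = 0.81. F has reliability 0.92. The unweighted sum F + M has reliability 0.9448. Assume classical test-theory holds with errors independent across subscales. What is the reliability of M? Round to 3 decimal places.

Var(F+M) = 2 + 2·0.81 = 3.620.
True-score variance = ρ_F + ρ_M + 2·0.81, so 0.9448 = (0.92 + ρ_M + 1.62) / 3.620.
ρ_M = 0.9448·3.620 − 0.92 − 1.62 = 0.880.

0.880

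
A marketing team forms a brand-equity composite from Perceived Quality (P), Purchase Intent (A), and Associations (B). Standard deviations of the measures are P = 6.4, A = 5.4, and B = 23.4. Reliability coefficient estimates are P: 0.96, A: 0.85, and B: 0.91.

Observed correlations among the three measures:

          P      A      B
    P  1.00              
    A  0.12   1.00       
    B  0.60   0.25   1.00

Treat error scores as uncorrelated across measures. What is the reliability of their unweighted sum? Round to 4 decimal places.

Var(P+A+B) = 6.4² + 5.4² + 23.4² + 2·[6.4·5.4·0.12 + 6.4·23.4·0.60 + 5.4·23.4·0.25] = 617.68 + 251.186 = 868.866.
With uncorrelated errors the cross-covariances are all true-score covariance, so they carry over unchanged; only the diagonal terms shrink to ρᵢσᵢ².
True-score variance = [6.4²·0.96 + 5.4²·0.85 + 23.4²·0.91] + 251.186 = 562.387 + 251.186 = 813.574.
Reliability = 813.574 / 868.866 = 0.9364.

0.9364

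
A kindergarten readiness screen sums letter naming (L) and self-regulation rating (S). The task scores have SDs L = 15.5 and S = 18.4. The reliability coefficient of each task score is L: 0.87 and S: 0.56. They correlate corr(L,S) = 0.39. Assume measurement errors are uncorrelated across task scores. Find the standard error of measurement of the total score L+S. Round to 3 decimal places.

Var(total) = 578.81 + 222.456 = 801.266.
True-score variance = 398.611 + 222.456 = 621.067, so reliability = 0.7751.
Error variance = 801.266 − 621.067 = 180.199; SEM = √180.199 = 13.424.

13.424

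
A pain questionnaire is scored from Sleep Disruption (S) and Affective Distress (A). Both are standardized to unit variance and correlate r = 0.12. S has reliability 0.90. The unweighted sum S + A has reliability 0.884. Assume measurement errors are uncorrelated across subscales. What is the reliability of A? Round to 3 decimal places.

Var(S+A) = 2 + 2·0.12 = 2.240.
True-score variance = ρ_S + ρ_A + 2·0.12, so 0.884 = (0.90 + ρ_A + 0.24) / 2.240.
ρ_A = 0.884·2.240 − 0.90 − 0.24 = 0.840.

0.840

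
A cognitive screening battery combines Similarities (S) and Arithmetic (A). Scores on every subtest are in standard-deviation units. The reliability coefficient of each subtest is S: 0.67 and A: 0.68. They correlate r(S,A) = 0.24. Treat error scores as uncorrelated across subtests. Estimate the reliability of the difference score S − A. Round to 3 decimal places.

0.572

Var(S−A) = 1 + 1 − 2·0.24 = 2 − 0.48 = 1.52.
Because errors are independent across components, Cov(Tᵢ,Tⱼ) = Cov(Xᵢ,Xⱼ); the off-diagonal part of the true-score variance is the same as above.
True-score variance = [0.67 + 0.68] − 0.48 = 1.35 − 0.48 = 0.87.
Reliability = 0.87 / 1.52 = 0.572.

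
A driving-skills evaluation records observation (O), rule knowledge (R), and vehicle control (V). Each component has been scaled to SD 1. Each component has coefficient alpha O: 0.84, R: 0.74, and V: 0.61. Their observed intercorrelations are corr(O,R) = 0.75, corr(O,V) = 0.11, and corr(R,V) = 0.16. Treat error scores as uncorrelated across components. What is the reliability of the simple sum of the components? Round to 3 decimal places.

Var(O+R+V) = 3 + 2·[0.75 + 0.11 + 0.16] = 3 + 2.04 = 5.04.
Under uncorrelated errors the observed covariances equal the true-score covariances, so only the own-variance terms attenuate.
True-score variance = [0.84 + 0.74 + 0.61] + 2.04 = 2.19 + 2.04 = 4.23.
Reliability = 4.23 / 5.04 = 0.839.

0.839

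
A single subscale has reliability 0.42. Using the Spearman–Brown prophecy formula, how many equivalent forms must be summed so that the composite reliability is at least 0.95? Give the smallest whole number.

27

k ≥ ρ*(1−ρ₁)/(ρ₁(1−ρ*)) = 0.95·0.58 / (0.42·0.05) = 26.238.
Smallest integer k = 27.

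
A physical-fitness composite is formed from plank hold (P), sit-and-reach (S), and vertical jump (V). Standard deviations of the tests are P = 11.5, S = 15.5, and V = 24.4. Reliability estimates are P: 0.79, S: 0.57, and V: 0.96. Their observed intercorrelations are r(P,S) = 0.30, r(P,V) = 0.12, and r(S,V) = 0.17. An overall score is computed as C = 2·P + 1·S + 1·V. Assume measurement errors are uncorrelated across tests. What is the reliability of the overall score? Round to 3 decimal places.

Var(C) = 2²·11.5² + 15.5² + 24.4² + 2·[2·11.5·15.5·0.30 + 2·11.5·24.4·0.12 + 15.5·24.4·0.17] = 1364.61 + 477.176 = 1841.79.
With uncorrelated errors the cross-covariances are all true-score covariance, so they carry over unchanged; only the diagonal terms shrink to ρᵢσᵢ².
True-score variance = [2²·11.5²·0.79 + 15.5²·0.57 + 24.4²·0.96] + 477.176 = 1126.4 + 477.176 = 1603.57.
Reliability = 1603.57 / 1841.79 = 0.871.

0.871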